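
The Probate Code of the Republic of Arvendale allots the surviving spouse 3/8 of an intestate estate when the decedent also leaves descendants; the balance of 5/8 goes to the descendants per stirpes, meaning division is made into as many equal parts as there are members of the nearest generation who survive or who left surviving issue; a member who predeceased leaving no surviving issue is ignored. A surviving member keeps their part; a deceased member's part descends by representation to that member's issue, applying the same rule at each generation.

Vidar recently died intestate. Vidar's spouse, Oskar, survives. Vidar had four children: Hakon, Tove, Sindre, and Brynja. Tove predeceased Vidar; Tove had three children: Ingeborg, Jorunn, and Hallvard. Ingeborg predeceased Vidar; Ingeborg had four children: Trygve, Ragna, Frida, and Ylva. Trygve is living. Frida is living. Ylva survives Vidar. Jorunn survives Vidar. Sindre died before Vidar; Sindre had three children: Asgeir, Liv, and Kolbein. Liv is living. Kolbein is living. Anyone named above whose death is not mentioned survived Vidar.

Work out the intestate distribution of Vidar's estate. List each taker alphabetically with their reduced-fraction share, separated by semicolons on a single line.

Oskar, as surviving spouse, takes 3/8.
The remaining 5/8 passes to Vidar's descendants per stirpes.
The 5/8 is divided into 4 equal shares of 5/32 among Hakon, Tove, Sindre, Brynja.
Hakon is living and takes 5/32.
Tove predeceased; the 5/32 allotted to Tove's branch passes to Tove's issue by representation.
The 5/32 is divided into 3 equal shares of 5/96 among Ingeborg, Jorunn, Hallvard.
Ingeborg predeceased; the 5/96 allotted to Ingeborg's branch passes to Ingeborg's issue by representation.
The 5/96 is divided into 4 equal shares of 5/384 among Trygve, Ragna, Frida, Ylva.
Trygve is living and takes 5/384.
Ragna is living and takes 5/384.
Frida is living and takes 5/384.
Ylva is living and takes 5/384.
Jorunn is living and takes 5/96.
Hallvard is living and takes 5/96.
Sindre predeceased; the 5/32 allotted to Sindre's branch passes to Sindre's issue by representation.
The 5/32 is divided into 3 equal shares of 5/96 among Asgeir, Liv, Kolbein.
Asgeir is living and takes 5/96.
Liv is living and takes 5/96.
Kolbein is living and takes 5/96.
Brynja is living and takes 5/32.

Asgeir 5/96; Brynja 5/32; Frida 5/384; Hakon 5/32; Hallvard 5/96; Jorunn 5/96; Kolbein 5/96; Liv 5/96; Oskar 3/8; Ragna 5/384; Trygve 5/384; Ylva 5/384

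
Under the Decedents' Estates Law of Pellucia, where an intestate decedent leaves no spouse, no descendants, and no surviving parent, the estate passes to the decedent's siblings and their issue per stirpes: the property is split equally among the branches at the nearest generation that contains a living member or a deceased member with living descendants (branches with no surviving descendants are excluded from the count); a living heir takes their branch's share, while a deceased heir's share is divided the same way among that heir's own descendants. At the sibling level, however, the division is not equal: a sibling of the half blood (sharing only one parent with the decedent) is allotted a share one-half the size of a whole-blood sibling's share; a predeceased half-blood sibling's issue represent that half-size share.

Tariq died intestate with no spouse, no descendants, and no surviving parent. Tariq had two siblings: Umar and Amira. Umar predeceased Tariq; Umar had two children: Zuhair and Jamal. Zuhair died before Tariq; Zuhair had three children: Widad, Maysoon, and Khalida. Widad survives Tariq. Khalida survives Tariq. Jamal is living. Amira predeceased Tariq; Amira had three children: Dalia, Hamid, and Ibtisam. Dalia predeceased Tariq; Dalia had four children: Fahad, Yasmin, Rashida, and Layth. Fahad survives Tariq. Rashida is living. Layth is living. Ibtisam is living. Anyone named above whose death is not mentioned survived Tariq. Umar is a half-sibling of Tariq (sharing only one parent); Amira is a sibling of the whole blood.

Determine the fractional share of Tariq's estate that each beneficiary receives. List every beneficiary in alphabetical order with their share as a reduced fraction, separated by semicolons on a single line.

Fahad 1/18; Hamid 2/9; Ibtisam 2/9; Jamal 1/6; Khalida 1/18; Layth 1/18; Maysoon 1/18; Rashida 1/18; Widad 1/18; Yasmin 1/18

No spouse, descendants, or parent survives, so the estate passes to Tariq's siblings per stirpes.
Half-blood siblings count for one-half the weight of whole-blood siblings at the initial division.
Dividing 1 in proportion to weights (total weight 3/2): Umar (weight 1/2) → 1/3; Amira (weight 1) → 2/3.
Umar predeceased; the 1/3 allotted to Umar's branch passes to Umar's issue by representation.
The 1/3 is divided into 2 equal shares of 1/6 among Zuhair, Jamal.
Zuhair predeceased; the 1/6 allotted to Zuhair's branch passes to Zuhair's issue by representation.
The 1/6 is divided into 3 equal shares of 1/18 among Widad, Maysoon, Khalida.
Widad is living and takes 1/18.
Maysoon is living and takes 1/18.
Khalida is living and takes 1/18.
Jamal is living and takes 1/6.
Amira predeceased; the 2/3 allotted to Amira's branch passes to Amira's issue by representation.
The 2/3 is divided into 3 equal shares of 2/9 among Dalia, Hamid, Ibtisam.
Dalia predeceased; the 2/9 allotted to Dalia's branch passes to Dalia's issue by representation.
The 2/9 is divided into 4 equal shares of 1/18 among Fahad, Yasmin, Rashida, Layth.
Fahad is living and takes 1/18.
Yasmin is living and takes 1/18.
Rashida is living and takes 1/18.
Layth is living and takes 1/18.
Hamid is living and takes 2/9.
Ibtisam is living and takes 2/9.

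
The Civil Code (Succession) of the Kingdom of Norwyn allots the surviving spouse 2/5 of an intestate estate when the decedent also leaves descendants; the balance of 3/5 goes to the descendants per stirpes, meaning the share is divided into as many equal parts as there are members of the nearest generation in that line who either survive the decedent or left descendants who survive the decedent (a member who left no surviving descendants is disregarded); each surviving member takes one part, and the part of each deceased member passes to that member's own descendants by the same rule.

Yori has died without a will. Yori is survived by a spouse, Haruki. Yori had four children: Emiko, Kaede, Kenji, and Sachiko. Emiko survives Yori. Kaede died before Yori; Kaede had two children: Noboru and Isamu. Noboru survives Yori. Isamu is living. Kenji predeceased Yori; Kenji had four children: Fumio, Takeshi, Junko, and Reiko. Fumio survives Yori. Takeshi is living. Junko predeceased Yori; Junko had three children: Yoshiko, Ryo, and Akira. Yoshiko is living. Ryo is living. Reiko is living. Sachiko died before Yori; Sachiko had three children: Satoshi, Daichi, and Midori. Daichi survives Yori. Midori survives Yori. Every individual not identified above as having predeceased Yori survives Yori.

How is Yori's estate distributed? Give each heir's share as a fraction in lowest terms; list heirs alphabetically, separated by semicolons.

Haruki, as surviving spouse, takes 2/5.
The remaining 3/5 passes to Yori's descendants per stirpes.
The 3/5 is divided into 4 equal shares of 3/20 among Emiko, Kaede, Kenji, Sachiko.
Emiko is living and takes 3/20.
Kaede predeceased; the 3/20 allotted to Kaede's branch passes to Kaede's issue by representation.
The 3/20 is divided into 2 equal shares of 3/40 among Noboru, Isamu.
Noboru is living and takes 3/40.
Isamu is living and takes 3/40.
Kenji predeceased; the 3/20 allotted to Kenji's branch passes to Kenji's issue by representation.
The 3/20 is divided into 4 equal shares of 3/80 among Fumio, Takeshi, Junko, Reiko.
Fumio is living and takes 3/80.
Takeshi is living and takes 3/80.
Junko predeceased; the 3/80 allotted to Junko's branch passes to Junko's issue by representation.
The 3/80 is divided into 3 equal shares of 1/80 among Yoshiko, Ryo, Akira.
Yoshiko is living and takes 1/80.
Ryo is living and takes 1/80.
Akira is living and takes 1/80.
Reiko is living and takes 3/80.
Sachiko predeceased; the 3/20 allotted to Sachiko's branch passes to Sachiko's issue by representation.
The 3/20 is divided into 3 equal shares of 1/20 among Satoshi, Daichi, Midori.
Satoshi is living and takes 1/20.
Daichi is living and takes 1/20.
Midori is living and takes 1/20.

Akira 1/80; Daichi 1/20; Emiko 3/20; Fumio 3/80; Haruki 2/5; Isamu 3/40; Midori 1/20; Noboru 3/40; Reiko 3/80; Ryo 1/80; Satoshi 1/20; Takeshi 3/80; Yoshiko 1/80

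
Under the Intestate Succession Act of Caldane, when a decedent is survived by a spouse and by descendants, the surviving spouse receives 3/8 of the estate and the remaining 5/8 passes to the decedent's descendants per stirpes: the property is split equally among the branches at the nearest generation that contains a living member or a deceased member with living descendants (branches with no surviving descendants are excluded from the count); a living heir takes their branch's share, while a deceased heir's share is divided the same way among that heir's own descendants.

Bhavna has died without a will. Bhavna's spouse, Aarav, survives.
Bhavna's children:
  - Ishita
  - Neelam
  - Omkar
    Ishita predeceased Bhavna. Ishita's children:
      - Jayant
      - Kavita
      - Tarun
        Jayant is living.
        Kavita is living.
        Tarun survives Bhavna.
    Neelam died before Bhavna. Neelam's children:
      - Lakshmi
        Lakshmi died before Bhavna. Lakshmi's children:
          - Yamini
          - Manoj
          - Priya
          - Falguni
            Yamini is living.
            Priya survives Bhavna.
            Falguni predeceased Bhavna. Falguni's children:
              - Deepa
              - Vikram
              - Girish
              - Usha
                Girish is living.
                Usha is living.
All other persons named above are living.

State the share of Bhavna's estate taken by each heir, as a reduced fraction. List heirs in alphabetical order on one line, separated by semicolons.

Aarav, as surviving spouse, takes 3/8.
The remaining 5/8 passes to Bhavna's descendants per stirpes.
The 5/8 is divided into 3 equal shares of 5/24 among Ishita, Neelam, Omkar.
Ishita predeceased; the 5/24 allotted to Ishita's branch passes to Ishita's issue by representation.
The 5/24 is divided into 3 equal shares of 5/72 among Jayant, Kavita, Tarun.
Jayant is living and takes 5/72.
Kavita is living and takes 5/72.
Tarun is living and takes 5/72.
Neelam predeceased; the 5/24 allotted to Neelam's branch passes to Neelam's issue by representation.
Lakshmi's line is the sole branch at this level, so the full 5/24 passes to Lakshmi's issue by representation.
The 5/24 is divided into 4 equal shares of 5/96 among Yamini, Manoj, Priya, Falguni.
Yamini is living and takes 5/96.
Manoj is living and takes 5/96.
Priya is living and takes 5/96.
Falguni predeceased; the 5/96 allotted to Falguni's branch passes to Falguni's issue by representation.
The 5/96 is divided into 4 equal shares of 5/384 among Deepa, Vikram, Girish, Usha.
Deepa is living and takes 5/384.
Vikram is living and takes 5/384.
Girish is living and takes 5/384.
Usha is living and takes 5/384.
Omkar is living and takes 5/24.

Aarav 3/8; Deepa 5/384; Girish 5/384; Jayant 5/72; Kavita 5/72; Manoj 5/96; Omkar 5/24; Priya 5/96; Tarun 5/72; Usha 5/384; Vikram 5/384; Yamini 5/96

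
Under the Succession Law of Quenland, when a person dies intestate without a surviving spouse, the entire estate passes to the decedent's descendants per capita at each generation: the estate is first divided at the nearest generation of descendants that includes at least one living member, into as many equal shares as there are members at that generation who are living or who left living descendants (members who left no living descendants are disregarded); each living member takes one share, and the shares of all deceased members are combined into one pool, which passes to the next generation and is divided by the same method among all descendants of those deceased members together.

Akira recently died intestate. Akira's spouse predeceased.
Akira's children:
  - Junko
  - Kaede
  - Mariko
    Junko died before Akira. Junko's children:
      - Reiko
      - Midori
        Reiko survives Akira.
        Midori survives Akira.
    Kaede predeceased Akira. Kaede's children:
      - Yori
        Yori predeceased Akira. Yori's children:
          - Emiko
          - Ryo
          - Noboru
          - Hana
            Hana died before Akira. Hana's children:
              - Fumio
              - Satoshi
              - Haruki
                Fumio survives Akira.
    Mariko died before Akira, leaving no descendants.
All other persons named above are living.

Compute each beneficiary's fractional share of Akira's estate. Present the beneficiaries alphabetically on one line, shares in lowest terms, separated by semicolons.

Emiko 1/12; Fumio 1/36; Haruki 1/36; Midori 1/3; Noboru 1/12; Reiko 1/3; Ryo 1/12; Satoshi 1/36

There is no surviving spouse, so the entire estate passes to Akira's descendants per capita at each generation.
No one at generation 1 (Junko, Kaede) is living; moving to the next generation.
At generation 2 (Reiko, Midori, Yori) there are 3 shares of (1)/3 = 1/3 each.
Living: Reiko and Midori — each takes 1/3.
Deceased: Yori. That 1/3 share is carried to generation 3.
At generation 3 (Emiko, Ryo, Noboru, Hana) there are 4 shares of (1/3)/4 = 1/12 each.
Living: Emiko, Ryo, and Noboru — each takes 1/12.
Deceased: Hana. That 1/12 share is carried to generation 4.
At generation 4 (Fumio, Satoshi, Haruki) there are 3 shares of (1/12)/3 = 1/36 each.
Living: Fumio, Satoshi, and Haruki — each takes 1/36.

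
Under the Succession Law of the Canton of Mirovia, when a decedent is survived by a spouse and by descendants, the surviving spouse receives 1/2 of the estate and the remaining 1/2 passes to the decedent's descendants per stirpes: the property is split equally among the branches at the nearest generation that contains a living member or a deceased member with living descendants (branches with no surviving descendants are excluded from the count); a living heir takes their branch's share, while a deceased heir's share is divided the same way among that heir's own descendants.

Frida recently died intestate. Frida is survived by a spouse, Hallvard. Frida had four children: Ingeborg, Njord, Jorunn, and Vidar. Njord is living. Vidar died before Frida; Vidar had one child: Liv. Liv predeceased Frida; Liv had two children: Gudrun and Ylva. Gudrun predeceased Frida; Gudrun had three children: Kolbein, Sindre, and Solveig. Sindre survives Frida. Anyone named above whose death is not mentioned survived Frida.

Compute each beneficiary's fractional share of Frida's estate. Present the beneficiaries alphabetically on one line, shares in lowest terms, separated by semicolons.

Hallvard 1/2; Ingeborg 1/8; Jorunn 1/8; Kolbein 1/48; Njord 1/8; Sindre 1/48; Solveig 1/48; Ylva 1/16

Hallvard, as surviving spouse, takes 1/2.
The remaining 1/2 passes to Frida's descendants per stirpes.
The 1/2 is divided into 4 equal shares of 1/8 among Ingeborg, Njord, Jorunn, Vidar.
Ingeborg is living and takes 1/8.
Njord is living and takes 1/8.
Jorunn is living and takes 1/8.
Vidar predeceased; the 1/8 allotted to Vidar's branch passes to Vidar's issue by representation.
Liv's line is the sole branch at this level, so the full 1/8 passes to Liv's issue by representation.
The 1/8 is divided into 2 equal shares of 1/16 among Gudrun, Ylva.
Gudrun predeceased; the 1/16 allotted to Gudrun's branch passes to Gudrun's issue by representation.
The 1/16 is divided into 3 equal shares of 1/48 among Kolbein, Sindre, Solveig.
Kolbein is living and takes 1/48.
Sindre is living and takes 1/48.
Solveig is living and takes 1/48.
Ylva is living and takes 1/16.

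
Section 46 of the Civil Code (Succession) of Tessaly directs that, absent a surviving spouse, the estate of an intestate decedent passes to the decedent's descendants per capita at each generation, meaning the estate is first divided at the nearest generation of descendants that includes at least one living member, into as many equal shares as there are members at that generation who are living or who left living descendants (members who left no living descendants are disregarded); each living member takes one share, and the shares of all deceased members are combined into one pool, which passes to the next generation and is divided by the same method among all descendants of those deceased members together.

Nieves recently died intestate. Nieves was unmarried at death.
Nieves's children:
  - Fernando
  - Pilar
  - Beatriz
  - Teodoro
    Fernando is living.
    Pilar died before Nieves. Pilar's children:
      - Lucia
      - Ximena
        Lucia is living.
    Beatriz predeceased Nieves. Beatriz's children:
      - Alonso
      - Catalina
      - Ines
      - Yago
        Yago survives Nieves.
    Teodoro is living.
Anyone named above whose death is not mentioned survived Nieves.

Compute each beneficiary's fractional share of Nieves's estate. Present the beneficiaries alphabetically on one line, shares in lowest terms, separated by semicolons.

There is no surviving spouse, so the entire estate passes to Nieves's descendants per capita at each generation.
At generation 1 (Fernando, Pilar, Beatriz, Teodoro) there are 4 shares of (1)/4 = 1/4 each.
Living: Fernando and Teodoro — each takes 1/4.
Deceased: Pilar and Beatriz. Their combined 1/2 is pooled and carried to generation 2.
At generation 2 (Lucia, Ximena, Alonso, Catalina, Ines, Yago) there are 6 shares of (1/2)/6 = 1/12 each.
Living: Lucia, Ximena, Alonso, Catalina, Ines, and Yago — each takes 1/12.

Alonso 1/12; Catalina 1/12; Fernando 1/4; Ines 1/12; Lucia 1/12; Teodoro 1/4; Ximena 1/12; Yago 1/12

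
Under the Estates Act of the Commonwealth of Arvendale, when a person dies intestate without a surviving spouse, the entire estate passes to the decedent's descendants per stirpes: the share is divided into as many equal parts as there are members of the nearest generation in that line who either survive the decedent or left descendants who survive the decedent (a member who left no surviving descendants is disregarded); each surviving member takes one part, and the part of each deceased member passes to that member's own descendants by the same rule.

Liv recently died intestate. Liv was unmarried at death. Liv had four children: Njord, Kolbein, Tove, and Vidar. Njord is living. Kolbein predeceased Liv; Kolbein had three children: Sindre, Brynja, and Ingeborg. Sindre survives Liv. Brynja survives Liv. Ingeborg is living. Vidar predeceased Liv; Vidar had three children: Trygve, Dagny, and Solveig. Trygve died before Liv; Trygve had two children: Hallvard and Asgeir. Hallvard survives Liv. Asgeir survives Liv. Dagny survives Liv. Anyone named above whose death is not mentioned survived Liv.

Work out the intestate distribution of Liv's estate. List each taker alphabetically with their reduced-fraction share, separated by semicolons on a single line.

Asgeir 1/24; Brynja 1/12; Dagny 1/12; Hallvard 1/24; Ingeborg 1/12; Njord 1/4; Sindre 1/12; Solveig 1/12; Tove 1/4

There is no surviving spouse, so the entire estate passes to Liv's descendants per stirpes.
The estate is divided into 4 equal shares of 1/4 among Njord, Kolbein, Tove, Vidar.
Njord is living and takes 1/4.
Kolbein predeceased; the 1/4 allotted to Kolbein's branch passes to Kolbein's issue by representation.
The 1/4 is divided into 3 equal shares of 1/12 among Sindre, Brynja, Ingeborg.
Sindre is living and takes 1/12.
Brynja is living and takes 1/12.
Ingeborg is living and takes 1/12.
Tove is living and takes 1/4.
Vidar predeceased; the 1/4 allotted to Vidar's branch passes to Vidar's issue by representation.
The 1/4 is divided into 3 equal shares of 1/12 among Trygve, Dagny, Solveig.
Trygve predeceased; the 1/12 allotted to Trygve's branch passes to Trygve's issue by representation.
The 1/12 is divided into 2 equal shares of 1/24 among Hallvard, Asgeir.
Hallvard is living and takes 1/24.
Asgeir is living and takes 1/24.
Dagny is living and takes 1/12.
Solveig is living and takes 1/12.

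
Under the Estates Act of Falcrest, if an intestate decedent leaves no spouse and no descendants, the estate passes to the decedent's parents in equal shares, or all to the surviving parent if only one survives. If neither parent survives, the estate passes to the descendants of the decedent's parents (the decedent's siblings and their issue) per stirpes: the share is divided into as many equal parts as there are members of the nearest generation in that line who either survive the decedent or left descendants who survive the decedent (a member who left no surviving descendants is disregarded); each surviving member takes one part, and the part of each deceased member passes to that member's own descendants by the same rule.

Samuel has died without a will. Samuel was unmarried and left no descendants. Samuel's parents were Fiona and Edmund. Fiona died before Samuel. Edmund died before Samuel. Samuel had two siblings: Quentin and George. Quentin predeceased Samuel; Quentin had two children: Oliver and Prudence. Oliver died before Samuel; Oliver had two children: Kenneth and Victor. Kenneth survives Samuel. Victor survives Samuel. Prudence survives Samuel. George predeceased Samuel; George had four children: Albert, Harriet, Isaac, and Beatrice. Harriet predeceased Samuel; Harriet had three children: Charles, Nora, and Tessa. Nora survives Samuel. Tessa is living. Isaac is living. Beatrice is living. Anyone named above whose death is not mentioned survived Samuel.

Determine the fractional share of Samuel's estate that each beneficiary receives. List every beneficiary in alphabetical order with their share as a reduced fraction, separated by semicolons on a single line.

Albert 1/8; Beatrice 1/8; Charles 1/24; Isaac 1/8; Kenneth 1/8; Nora 1/24; Prudence 1/4; Tessa 1/24; Victor 1/8

Neither parent survives and there are no descendants, so the estate passes to Samuel's siblings and their issue per stirpes.
The estate is divided into 2 equal shares of 1/2 among Quentin, George.
Quentin predeceased; the 1/2 allotted to Quentin's branch passes to Quentin's issue by representation.
The 1/2 is divided into 2 equal shares of 1/4 among Oliver, Prudence.
Oliver predeceased; the 1/4 allotted to Oliver's branch passes to Oliver's issue by representation.
The 1/4 is divided into 2 equal shares of 1/8 among Kenneth, Victor.
Kenneth is living and takes 1/8.
Victor is living and takes 1/8.
Prudence is living and takes 1/4.
George predeceased; the 1/2 allotted to George's branch passes to George's issue by representation.
The 1/2 is divided into 4 equal shares of 1/8 among Albert, Harriet, Isaac, Beatrice.
Albert is living and takes 1/8.
Harriet predeceased; the 1/8 allotted to Harriet's branch passes to Harriet's issue by representation.
The 1/8 is divided into 3 equal shares of 1/24 among Charles, Nora, Tessa.
Charles is living and takes 1/24.
Nora is living and takes 1/24.
Tessa is living and takes 1/24.
Isaac is living and takes 1/8.
Beatrice is living and takes 1/8.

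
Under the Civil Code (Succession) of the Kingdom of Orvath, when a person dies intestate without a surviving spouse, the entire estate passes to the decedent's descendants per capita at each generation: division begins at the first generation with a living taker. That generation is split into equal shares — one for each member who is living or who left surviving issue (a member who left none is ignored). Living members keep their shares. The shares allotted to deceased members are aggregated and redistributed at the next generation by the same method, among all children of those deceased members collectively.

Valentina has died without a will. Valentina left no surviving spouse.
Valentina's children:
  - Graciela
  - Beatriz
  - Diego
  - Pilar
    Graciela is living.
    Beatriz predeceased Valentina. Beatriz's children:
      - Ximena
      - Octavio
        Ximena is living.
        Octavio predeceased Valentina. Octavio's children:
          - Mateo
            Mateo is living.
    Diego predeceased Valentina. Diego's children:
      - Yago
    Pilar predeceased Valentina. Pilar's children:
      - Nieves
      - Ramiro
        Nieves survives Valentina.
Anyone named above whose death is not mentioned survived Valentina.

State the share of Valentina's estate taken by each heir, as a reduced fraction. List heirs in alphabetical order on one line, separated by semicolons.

There is no surviving spouse, so the entire estate passes to Valentina's descendants per capita at each generation.
At generation 1 (Graciela, Beatriz, Diego, Pilar) there are 4 shares of (1)/4 = 1/4 each.
Living: Graciela — each takes 1/4.
Deceased: Beatriz, Diego, and Pilar. Their combined 3/4 is pooled and carried to generation 2.
At generation 2 (Ximena, Octavio, Yago, Nieves, Ramiro) there are 5 shares of (3/4)/5 = 3/20 each.
Living: Ximena, Yago, Nieves, and Ramiro — each takes 3/20.
Deceased: Octavio. That 3/20 share is carried to generation 3.
At generation 3 (Mateo) there are 1 shares of (3/20)/1 = 3/20 each.
Living: Mateo — each takes 3/20.

Graciela 1/4; Mateo 3/20; Nieves 3/20; Ramiro 3/20; Ximena 3/20; Yago 3/20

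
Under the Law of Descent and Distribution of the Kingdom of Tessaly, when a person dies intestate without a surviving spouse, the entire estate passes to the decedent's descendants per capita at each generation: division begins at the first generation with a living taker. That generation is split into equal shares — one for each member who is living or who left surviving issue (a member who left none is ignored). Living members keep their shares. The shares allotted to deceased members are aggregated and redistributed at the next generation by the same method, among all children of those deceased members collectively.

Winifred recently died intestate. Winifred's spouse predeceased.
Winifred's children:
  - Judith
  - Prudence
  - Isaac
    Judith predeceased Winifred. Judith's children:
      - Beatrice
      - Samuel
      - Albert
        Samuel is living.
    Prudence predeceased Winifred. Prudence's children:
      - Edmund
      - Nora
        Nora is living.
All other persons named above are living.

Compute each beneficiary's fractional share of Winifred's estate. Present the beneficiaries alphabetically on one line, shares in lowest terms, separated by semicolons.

There is no surviving spouse, so the entire estate passes to Winifred's descendants per capita at each generation.
At generation 1 (Judith, Prudence, Isaac) there are 3 shares of (1)/3 = 1/3 each.
Living: Isaac — each takes 1/3.
Deceased: Judith and Prudence. Their combined 2/3 is pooled and carried to generation 2.
At generation 2 (Beatrice, Samuel, Albert, Edmund, Nora) there are 5 shares of (2/3)/5 = 2/15 each.
Living: Beatrice, Samuel, Albert, Edmund, and Nora — each takes 2/15.

Albert 2/15; Beatrice 2/15; Edmund 2/15; Isaac 1/3; Nora 2/15; Samuel 2/15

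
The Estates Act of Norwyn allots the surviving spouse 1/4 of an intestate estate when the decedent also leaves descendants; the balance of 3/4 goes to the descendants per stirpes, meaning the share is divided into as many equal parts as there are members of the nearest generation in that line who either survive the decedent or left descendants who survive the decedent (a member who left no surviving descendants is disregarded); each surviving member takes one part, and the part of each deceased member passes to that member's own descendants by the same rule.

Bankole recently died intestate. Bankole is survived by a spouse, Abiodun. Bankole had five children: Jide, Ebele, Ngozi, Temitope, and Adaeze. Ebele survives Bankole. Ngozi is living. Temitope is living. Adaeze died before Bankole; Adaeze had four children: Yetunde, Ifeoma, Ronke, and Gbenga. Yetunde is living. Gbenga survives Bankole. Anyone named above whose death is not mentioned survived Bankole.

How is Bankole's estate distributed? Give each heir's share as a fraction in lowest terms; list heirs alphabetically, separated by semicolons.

Abiodun, as surviving spouse, takes 1/4.
The remaining 3/4 passes to Bankole's descendants per stirpes.
The 3/4 is divided into 5 equal shares of 3/20 among Jide, Ebele, Ngozi, Temitope, Adaeze.
Jide is living and takes 3/20.
Ebele is living and takes 3/20.
Ngozi is living and takes 3/20.
Temitope is living and takes 3/20.
Adaeze predeceased; the 3/20 allotted to Adaeze's branch passes to Adaeze's issue by representation.
The 3/20 is divided into 4 equal shares of 3/80 among Yetunde, Ifeoma, Ronke, Gbenga.
Yetunde is living and takes 3/80.
Ifeoma is living and takes 3/80.
Ronke is living and takes 3/80.
Gbenga is living and takes 3/80.

Abiodun 1/4; Ebele 3/20; Gbenga 3/80; Ifeoma 3/80; Jide 3/20; Ngozi 3/20; Ronke 3/80; Temitope 3/20; Yetunde 3/80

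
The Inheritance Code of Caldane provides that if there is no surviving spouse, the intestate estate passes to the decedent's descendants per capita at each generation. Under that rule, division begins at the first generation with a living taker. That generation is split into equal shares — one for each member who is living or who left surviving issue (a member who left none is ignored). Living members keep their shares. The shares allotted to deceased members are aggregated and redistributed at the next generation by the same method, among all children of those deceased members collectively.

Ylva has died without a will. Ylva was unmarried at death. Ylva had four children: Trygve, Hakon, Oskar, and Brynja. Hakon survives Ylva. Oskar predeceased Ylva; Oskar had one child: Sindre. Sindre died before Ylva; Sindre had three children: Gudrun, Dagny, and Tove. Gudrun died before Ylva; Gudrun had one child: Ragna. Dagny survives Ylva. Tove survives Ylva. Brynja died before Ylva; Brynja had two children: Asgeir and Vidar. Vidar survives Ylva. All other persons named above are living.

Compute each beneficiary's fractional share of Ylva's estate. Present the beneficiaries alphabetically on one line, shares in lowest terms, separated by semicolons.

Asgeir 1/6; Dagny 1/18; Hakon 1/4; Ragna 1/18; Tove 1/18; Trygve 1/4; Vidar 1/6

There is no surviving spouse, so the entire estate passes to Ylva's descendants per capita at each generation.
At generation 1 (Trygve, Hakon, Oskar, Brynja) there are 4 shares of (1)/4 = 1/4 each.
Living: Trygve and Hakon — each takes 1/4.
Deceased: Oskar and Brynja. Their combined 1/2 is pooled and carried to generation 2.
At generation 2 (Sindre, Asgeir, Vidar) there are 3 shares of (1/2)/3 = 1/6 each.
Living: Asgeir and Vidar — each takes 1/6.
Deceased: Sindre. That 1/6 share is carried to generation 3.
At generation 3 (Gudrun, Dagny, Tove) there are 3 shares of (1/6)/3 = 1/18 each.
Living: Dagny and Tove — each takes 1/18.
Deceased: Gudrun. That 1/18 share is carried to generation 4.
At generation 4 (Ragna) there are 1 shares of (1/18)/1 = 1/18 each.
Living: Ragna — each takes 1/18.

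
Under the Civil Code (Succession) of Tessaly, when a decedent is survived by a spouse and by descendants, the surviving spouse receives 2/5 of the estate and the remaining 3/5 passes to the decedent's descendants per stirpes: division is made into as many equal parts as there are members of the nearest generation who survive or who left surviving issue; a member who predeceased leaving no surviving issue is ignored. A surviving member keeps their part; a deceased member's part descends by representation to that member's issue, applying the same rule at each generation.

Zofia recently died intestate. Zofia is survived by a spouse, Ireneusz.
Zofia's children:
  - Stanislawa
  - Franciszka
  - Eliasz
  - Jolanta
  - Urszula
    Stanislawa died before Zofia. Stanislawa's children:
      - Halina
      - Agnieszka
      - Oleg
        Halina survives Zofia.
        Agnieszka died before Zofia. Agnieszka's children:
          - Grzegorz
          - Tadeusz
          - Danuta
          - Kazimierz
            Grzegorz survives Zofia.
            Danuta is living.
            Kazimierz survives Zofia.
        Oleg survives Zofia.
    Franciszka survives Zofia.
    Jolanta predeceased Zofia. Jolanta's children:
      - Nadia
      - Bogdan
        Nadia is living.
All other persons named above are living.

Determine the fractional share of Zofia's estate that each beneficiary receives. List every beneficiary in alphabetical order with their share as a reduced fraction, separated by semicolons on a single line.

Ireneusz, as surviving spouse, takes 2/5.
The remaining 3/5 passes to Zofia's descendants per stirpes.
The 3/5 is divided into 5 equal shares of 3/25 among Stanislawa, Franciszka, Eliasz, Jolanta, Urszula.
Stanislawa predeceased; the 3/25 allotted to Stanislawa's branch passes to Stanislawa's issue by representation.
The 3/25 is divided into 3 equal shares of 1/25 among Halina, Agnieszka, Oleg.
Halina is living and takes 1/25.
Agnieszka predeceased; the 1/25 allotted to Agnieszka's branch passes to Agnieszka's issue by representation.
The 1/25 is divided into 4 equal shares of 1/100 among Grzegorz, Tadeusz, Danuta, Kazimierz.
Grzegorz is living and takes 1/100.
Tadeusz is living and takes 1/100.
Danuta is living and takes 1/100.
Kazimierz is living and takes 1/100.
Oleg is living and takes 1/25.
Franciszka is living and takes 3/25.
Eliasz is living and takes 3/25.
Jolanta predeceased; the 3/25 allotted to Jolanta's branch passes to Jolanta's issue by representation.
The 3/25 is divided into 2 equal shares of 3/50 among Nadia, Bogdan.
Nadia is living and takes 3/50.
Bogdan is living and takes 3/50.
Urszula is living and takes 3/25.

Bogdan 3/50; Danuta 1/100; Eliasz 3/25; Franciszka 3/25; Grzegorz 1/100; Halina 1/25; Ireneusz 2/5; Kazimierz 1/100; Nadia 3/50; Oleg 1/25; Tadeusz 1/100; Urszula 3/25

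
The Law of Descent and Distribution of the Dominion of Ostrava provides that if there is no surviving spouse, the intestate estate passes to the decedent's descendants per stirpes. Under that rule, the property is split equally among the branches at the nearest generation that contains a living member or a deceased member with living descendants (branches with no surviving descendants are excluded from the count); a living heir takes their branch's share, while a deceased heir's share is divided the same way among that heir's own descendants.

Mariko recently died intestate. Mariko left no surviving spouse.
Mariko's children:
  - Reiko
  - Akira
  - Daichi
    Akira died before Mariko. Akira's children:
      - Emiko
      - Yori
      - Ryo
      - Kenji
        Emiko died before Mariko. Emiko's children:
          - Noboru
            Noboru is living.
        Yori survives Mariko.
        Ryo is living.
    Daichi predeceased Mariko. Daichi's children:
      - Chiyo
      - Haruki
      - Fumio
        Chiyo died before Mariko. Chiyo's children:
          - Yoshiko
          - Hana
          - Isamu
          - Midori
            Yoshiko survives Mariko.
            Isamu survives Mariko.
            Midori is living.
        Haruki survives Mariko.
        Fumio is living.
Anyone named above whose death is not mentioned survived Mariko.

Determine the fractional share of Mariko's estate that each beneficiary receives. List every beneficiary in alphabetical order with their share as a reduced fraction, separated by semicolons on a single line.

There is no surviving spouse, so the entire estate passes to Mariko's descendants per stirpes.
The estate is divided into 3 equal shares of 1/3 among Reiko, Akira, Daichi.
Reiko is living and takes 1/3.
Akira predeceased; the 1/3 allotted to Akira's branch passes to Akira's issue by representation.
The 1/3 is divided into 4 equal shares of 1/12 among Emiko, Yori, Ryo, Kenji.
Emiko predeceased; the 1/12 allotted to Emiko's branch passes to Emiko's issue by representation.
Noboru is the sole taker at this level and receives the full 1/12.
Yori is living and takes 1/12.
Ryo is living and takes 1/12.
Kenji is living and takes 1/12.
Daichi predeceased; the 1/3 allotted to Daichi's branch passes to Daichi's issue by representation.
The 1/3 is divided into 3 equal shares of 1/9 among Chiyo, Haruki, Fumio.
Chiyo predeceased; the 1/9 allotted to Chiyo's branch passes to Chiyo's issue by representation.
The 1/9 is divided into 4 equal shares of 1/36 among Yoshiko, Hana, Isamu, Midori.
Yoshiko is living and takes 1/36.
Hana is living and takes 1/36.
Isamu is living and takes 1/36.
Midori is living and takes 1/36.
Haruki is living and takes 1/9.
Fumio is living and takes 1/9.

Fumio 1/9; Hana 1/36; Haruki 1/9; Isamu 1/36; Kenji 1/12; Midori 1/36; Noboru 1/12; Reiko 1/3; Ryo 1/12; Yori 1/12; Yoshiko 1/36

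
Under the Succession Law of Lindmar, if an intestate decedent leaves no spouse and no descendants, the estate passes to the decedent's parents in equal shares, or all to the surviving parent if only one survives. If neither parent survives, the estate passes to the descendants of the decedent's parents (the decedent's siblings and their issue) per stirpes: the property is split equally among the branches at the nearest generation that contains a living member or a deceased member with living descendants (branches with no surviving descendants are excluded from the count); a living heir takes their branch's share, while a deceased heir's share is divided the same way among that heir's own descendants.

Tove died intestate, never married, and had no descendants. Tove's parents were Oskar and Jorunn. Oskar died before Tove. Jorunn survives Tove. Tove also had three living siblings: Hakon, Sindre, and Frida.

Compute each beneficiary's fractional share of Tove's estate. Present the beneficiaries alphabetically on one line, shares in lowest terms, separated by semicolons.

Jorunn 1

Only one parent, Jorunn, survives, so Jorunn takes the entire estate. The siblings take nothing because a surviving parent has priority.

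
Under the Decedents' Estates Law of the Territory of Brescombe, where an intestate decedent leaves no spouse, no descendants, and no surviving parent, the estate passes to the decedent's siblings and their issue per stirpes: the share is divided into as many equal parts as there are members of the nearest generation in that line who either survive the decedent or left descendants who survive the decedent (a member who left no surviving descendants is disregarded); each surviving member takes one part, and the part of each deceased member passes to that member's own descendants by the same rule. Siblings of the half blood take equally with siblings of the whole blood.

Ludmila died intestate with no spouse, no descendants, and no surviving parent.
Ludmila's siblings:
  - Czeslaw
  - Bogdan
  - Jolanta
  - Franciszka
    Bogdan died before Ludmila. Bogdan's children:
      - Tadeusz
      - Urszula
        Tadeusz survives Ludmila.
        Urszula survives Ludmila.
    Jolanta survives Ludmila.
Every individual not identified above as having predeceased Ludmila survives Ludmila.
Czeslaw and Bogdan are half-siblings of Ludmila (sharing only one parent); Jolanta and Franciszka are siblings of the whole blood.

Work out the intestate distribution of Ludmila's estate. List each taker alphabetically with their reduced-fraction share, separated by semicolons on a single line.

Czeslaw 1/4; Franciszka 1/4; Jolanta 1/4; Tadeusz 1/8; Urszula 1/8

No spouse, descendants, or parent survives, so the estate passes to Ludmila's siblings per stirpes.
Half-blood and whole-blood siblings take equally under the stated rule.
The estate is divided into 4 equal shares of 1/4 among Czeslaw, Bogdan, Jolanta, Franciszka.
Czeslaw is living and takes 1/4.
Bogdan predeceased; the 1/4 allotted to Bogdan's branch passes to Bogdan's issue by representation.
The 1/4 is divided into 2 equal shares of 1/8 among Tadeusz, Urszula.
Tadeusz is living and takes 1/8.
Urszula is living and takes 1/8.
Jolanta is living and takes 1/4.
Franciszka is living and takes 1/4.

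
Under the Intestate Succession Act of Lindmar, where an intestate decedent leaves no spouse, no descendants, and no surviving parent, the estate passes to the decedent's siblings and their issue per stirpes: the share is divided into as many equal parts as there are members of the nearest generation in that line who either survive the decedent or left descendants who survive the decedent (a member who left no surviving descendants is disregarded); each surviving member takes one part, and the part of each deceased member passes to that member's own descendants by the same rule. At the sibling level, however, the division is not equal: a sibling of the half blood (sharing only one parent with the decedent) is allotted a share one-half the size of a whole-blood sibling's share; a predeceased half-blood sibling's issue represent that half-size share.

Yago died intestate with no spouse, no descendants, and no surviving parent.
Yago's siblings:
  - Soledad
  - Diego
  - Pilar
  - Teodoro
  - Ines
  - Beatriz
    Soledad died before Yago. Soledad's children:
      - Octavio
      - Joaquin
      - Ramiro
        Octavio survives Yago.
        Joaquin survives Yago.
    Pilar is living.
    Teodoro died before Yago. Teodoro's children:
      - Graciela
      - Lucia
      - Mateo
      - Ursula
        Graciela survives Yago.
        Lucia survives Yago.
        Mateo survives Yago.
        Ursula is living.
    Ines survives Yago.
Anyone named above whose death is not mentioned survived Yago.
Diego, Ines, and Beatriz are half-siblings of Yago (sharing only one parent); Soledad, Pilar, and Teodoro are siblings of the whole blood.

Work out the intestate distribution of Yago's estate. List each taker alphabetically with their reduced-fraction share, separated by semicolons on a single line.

Beatriz 1/9; Diego 1/9; Graciela 1/18; Ines 1/9; Joaquin 2/27; Lucia 1/18; Mateo 1/18; Octavio 2/27; Pilar 2/9; Ramiro 2/27; Ursula 1/18

No spouse, descendants, or parent survives, so the estate passes to Yago's siblings per stirpes.
Half-blood siblings count for one-half the weight of whole-blood siblings at the initial division.
Dividing 1 in proportion to weights (total weight 9/2): Soledad (weight 1) → 2/9; Diego (weight 1/2) → 1/9; Pilar (weight 1) → 2/9; Teodoro (weight 1) → 2/9; Ines (weight 1/2) → 1/9; Beatriz (weight 1/2) → 1/9.
Soledad predeceased; the 2/9 allotted to Soledad's branch passes to Soledad's issue by representation.
The 2/9 is divided into 3 equal shares of 2/27 among Octavio, Joaquin, Ramiro.
Octavio is living and takes 2/27.
Joaquin is living and takes 2/27.
Ramiro is living and takes 2/27.
Diego is living and takes 1/9.
Pilar is living and takes 2/9.
Teodoro predeceased; the 2/9 allotted to Teodoro's branch passes to Teodoro's issue by representation.
The 2/9 is divided into 4 equal shares of 1/18 among Graciela, Lucia, Mateo, Ursula.
Graciela is living and takes 1/18.
Lucia is living and takes 1/18.
Mateo is living and takes 1/18.
Ursula is living and takes 1/18.
Ines is living and takes 1/9.
Beatriz is living and takes 1/9.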